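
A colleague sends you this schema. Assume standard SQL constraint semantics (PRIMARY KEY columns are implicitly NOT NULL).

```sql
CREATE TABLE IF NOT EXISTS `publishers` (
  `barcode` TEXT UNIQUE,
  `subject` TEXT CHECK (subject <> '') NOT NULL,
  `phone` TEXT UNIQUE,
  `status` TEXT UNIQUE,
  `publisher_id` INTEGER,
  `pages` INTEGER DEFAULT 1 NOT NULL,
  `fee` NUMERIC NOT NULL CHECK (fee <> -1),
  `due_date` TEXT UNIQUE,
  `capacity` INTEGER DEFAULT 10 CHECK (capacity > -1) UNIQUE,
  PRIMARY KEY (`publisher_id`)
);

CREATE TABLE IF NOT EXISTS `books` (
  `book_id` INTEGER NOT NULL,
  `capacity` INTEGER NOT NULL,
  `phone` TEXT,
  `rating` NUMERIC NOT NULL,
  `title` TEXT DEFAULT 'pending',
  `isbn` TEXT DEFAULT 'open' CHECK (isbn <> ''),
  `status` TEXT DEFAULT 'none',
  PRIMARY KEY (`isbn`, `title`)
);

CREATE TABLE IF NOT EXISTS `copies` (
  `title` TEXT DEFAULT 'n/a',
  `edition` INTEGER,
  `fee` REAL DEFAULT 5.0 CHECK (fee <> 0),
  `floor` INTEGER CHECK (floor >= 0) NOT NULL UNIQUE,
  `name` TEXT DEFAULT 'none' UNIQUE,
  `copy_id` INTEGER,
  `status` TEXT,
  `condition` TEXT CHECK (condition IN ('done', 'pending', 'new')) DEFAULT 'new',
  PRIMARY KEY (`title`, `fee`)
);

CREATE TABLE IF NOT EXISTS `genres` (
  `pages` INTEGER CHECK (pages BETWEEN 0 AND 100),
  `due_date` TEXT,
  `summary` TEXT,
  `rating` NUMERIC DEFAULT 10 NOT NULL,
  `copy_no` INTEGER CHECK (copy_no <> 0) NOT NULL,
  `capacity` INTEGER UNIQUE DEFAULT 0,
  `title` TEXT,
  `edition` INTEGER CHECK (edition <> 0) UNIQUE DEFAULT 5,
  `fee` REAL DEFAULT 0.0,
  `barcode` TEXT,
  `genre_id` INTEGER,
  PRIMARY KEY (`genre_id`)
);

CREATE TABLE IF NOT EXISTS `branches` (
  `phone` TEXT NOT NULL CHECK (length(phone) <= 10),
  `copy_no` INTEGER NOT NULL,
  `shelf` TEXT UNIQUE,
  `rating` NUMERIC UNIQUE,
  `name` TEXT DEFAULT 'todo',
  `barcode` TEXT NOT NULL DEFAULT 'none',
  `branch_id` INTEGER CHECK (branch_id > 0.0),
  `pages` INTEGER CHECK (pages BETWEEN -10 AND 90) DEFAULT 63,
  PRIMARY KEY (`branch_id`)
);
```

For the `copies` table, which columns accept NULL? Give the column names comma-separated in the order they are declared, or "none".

edition, name, copy_id, status, condition

- title: part of the PRIMARY KEY, which implies NOT NULL → not nullable.
- edition: no NOT NULL constraint applies → nullable.
- fee: part of the PRIMARY KEY, which implies NOT NULL → not nullable.
- floor: declared NOT NULL → not nullable.
- name: UNIQUE does not imply NOT NULL → nullable.
- copy_id: no NOT NULL constraint applies → nullable.
- status: no NOT NULL constraint applies → nullable.
- condition: CHECK does not forbid NULL (a CHECK constraint passes when its expression is NULL) → nullable.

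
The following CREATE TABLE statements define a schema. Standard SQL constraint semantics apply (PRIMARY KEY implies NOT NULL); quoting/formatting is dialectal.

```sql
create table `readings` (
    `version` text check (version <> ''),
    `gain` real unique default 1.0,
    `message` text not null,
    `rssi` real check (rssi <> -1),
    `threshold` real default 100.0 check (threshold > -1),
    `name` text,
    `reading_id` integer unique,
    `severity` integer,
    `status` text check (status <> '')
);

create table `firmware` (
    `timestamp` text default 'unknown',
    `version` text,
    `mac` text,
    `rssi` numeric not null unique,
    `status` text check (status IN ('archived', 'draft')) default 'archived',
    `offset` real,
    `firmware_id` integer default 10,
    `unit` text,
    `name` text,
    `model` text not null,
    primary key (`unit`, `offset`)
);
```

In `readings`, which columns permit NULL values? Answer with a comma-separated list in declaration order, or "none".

version, gain, rssi, threshold, name, reading_id, severity, status

- version: CHECK does not forbid NULL (a CHECK constraint passes when its expression is NULL) → nullable.
- gain: UNIQUE does not imply NOT NULL → nullable.
- message: declared NOT NULL → not nullable.
- rssi: CHECK does not forbid NULL (a CHECK constraint passes when its expression is NULL) → nullable.
- threshold: CHECK does not forbid NULL (a CHECK constraint passes when its expression is NULL) → nullable.
- name: no NOT NULL constraint applies → nullable.
- reading_id: UNIQUE does not imply NOT NULL → nullable.
- severity: no NOT NULL constraint applies → nullable.
- status: CHECK does not forbid NULL (a CHECK constraint passes when its expression is NULL) → nullable.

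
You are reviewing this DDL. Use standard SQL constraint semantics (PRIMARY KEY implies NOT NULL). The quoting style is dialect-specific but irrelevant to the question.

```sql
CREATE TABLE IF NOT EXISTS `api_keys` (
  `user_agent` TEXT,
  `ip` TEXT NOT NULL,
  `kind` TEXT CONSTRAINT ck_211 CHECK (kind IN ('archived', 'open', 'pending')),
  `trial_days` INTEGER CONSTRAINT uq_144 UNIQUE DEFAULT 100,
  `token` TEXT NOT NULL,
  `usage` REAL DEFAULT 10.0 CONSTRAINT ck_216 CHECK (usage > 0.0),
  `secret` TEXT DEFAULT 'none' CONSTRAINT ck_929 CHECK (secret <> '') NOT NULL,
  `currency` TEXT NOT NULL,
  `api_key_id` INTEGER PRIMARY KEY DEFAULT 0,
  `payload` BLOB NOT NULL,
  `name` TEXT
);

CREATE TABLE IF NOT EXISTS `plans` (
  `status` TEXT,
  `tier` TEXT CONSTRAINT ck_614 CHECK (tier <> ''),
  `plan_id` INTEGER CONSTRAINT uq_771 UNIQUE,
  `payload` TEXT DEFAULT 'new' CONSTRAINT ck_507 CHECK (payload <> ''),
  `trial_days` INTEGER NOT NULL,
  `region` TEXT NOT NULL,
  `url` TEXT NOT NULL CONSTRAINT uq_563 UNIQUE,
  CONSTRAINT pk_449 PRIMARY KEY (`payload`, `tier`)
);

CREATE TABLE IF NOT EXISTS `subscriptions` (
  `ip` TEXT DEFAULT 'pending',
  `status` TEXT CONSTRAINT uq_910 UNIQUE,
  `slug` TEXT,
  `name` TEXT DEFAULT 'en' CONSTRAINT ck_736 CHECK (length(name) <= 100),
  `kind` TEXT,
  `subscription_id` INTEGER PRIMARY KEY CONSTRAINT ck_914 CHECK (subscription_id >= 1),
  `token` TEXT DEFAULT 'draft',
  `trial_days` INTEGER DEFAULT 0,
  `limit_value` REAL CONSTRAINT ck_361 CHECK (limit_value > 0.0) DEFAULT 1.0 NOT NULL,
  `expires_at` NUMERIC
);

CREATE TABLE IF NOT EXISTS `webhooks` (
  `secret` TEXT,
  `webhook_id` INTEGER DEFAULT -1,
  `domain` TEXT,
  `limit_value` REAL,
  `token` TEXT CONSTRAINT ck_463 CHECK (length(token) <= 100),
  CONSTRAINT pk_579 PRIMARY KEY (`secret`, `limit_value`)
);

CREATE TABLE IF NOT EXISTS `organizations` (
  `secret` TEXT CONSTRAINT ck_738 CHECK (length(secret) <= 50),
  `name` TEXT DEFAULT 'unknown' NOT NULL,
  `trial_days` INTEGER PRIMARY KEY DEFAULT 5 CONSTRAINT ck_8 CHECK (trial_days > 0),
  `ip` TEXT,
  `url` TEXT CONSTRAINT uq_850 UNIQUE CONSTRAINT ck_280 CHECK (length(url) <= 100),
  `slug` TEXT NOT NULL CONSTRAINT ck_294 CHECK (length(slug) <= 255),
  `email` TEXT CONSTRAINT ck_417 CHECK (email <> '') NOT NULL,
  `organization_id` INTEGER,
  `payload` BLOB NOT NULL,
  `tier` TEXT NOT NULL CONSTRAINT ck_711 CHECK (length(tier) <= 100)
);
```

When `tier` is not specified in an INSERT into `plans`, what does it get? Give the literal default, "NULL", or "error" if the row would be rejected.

tier has no DEFAULT clause.
Omitting it would insert NULL, but it is part of the PRIMARY KEY, so the INSERT fails.

error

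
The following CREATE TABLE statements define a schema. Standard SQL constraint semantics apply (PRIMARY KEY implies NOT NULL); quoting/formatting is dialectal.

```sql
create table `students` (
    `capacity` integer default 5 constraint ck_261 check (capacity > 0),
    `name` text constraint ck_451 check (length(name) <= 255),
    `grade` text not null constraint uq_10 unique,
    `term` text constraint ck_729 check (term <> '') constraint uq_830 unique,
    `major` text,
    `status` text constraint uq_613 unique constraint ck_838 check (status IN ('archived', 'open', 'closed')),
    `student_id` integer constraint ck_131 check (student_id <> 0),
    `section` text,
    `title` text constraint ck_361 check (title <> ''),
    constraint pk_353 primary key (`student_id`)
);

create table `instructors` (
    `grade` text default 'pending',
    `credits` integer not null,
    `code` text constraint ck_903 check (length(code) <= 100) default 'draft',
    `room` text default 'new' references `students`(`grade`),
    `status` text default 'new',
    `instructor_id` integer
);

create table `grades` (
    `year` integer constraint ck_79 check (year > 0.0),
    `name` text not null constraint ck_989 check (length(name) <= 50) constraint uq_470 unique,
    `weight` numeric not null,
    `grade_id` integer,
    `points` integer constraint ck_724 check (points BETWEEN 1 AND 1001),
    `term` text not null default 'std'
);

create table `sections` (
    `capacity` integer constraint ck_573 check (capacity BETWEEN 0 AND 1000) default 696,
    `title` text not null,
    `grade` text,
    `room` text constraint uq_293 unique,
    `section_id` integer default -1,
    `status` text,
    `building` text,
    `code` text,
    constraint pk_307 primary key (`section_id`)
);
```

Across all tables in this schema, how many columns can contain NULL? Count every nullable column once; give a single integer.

21

students: 7 nullable (capacity, name, term, major, status, section, title — PK (student_id) and explicit NOT NULL columns excluded).
instructors: 5 nullable (grade, code, room, status, instructor_id — PK none and explicit NOT NULL columns excluded).
grades: 3 nullable (year, grade_id, points — PK none and explicit NOT NULL columns excluded).
sections: 6 nullable (capacity, grade, room, status, building, code — PK (section_id) and explicit NOT NULL columns excluded).
Total: 7 + 5 + 3 + 6 = 21.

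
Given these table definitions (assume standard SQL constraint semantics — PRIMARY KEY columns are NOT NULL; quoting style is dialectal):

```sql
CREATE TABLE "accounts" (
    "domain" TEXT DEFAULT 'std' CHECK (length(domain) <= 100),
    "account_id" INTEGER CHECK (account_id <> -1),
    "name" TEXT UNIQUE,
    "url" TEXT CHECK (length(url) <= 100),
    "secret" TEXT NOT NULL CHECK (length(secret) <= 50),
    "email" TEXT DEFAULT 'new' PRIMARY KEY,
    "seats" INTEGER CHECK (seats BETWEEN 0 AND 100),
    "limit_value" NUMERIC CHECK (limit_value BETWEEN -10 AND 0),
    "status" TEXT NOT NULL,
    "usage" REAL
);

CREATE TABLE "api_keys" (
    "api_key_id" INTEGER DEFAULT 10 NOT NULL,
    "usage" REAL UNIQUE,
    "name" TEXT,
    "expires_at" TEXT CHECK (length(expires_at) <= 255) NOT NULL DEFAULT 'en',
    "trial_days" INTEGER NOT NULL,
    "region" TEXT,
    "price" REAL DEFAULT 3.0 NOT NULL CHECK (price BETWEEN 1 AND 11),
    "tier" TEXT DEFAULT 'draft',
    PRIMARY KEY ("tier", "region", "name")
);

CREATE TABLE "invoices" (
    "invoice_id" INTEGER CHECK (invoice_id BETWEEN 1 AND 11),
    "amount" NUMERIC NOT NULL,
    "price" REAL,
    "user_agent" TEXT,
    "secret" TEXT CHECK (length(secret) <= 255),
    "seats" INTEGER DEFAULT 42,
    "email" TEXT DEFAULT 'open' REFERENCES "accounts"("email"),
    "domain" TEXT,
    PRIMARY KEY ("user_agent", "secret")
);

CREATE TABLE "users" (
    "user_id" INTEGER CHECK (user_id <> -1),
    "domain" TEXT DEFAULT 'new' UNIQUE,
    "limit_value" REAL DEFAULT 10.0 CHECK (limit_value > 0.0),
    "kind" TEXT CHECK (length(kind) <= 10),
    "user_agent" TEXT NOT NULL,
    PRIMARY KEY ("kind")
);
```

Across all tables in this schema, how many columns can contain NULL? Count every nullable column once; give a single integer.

accounts: 7 nullable (domain, account_id, name, url, seats, limit_value, usage — PK (email) and explicit NOT NULL columns excluded).
api_keys: 1 nullable (usage — PK (tier, region, name) and explicit NOT NULL columns excluded).
invoices: 5 nullable (invoice_id, price, seats, email, domain — PK (user_agent, secret) and explicit NOT NULL columns excluded).
users: 3 nullable (user_id, domain, limit_value — PK (kind) and explicit NOT NULL columns excluded).
Total: 7 + 1 + 5 + 3 = 16.

16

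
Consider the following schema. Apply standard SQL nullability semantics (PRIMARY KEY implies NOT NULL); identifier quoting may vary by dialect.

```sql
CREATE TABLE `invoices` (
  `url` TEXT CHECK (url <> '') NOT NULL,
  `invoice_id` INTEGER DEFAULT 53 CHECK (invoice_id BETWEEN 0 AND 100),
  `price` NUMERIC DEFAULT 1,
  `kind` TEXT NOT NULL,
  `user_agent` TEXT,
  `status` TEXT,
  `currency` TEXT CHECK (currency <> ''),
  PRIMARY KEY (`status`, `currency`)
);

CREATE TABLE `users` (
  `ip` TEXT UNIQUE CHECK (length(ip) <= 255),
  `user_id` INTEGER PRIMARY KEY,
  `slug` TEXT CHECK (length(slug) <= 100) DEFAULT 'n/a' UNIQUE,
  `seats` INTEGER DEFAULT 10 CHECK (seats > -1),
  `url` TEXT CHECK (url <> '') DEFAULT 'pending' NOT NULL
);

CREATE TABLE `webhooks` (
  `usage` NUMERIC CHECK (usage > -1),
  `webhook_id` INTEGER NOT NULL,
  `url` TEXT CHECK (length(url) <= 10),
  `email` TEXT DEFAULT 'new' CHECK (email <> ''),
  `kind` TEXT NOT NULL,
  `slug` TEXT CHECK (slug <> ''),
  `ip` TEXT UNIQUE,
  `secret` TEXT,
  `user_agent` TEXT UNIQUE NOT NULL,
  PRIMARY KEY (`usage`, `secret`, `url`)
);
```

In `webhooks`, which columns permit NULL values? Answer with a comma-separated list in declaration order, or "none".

- usage: part of the PRIMARY KEY, which implies NOT NULL → not nullable.
- webhook_id: declared NOT NULL → not nullable.
- url: part of the PRIMARY KEY, which implies NOT NULL → not nullable.
- email: CHECK does not forbid NULL (a CHECK constraint passes when its expression is NULL) → nullable.
- kind: declared NOT NULL → not nullable.
- slug: CHECK does not forbid NULL (a CHECK constraint passes when its expression is NULL) → nullable.
- ip: UNIQUE does not imply NOT NULL → nullable.
- secret: part of the PRIMARY KEY, which implies NOT NULL → not nullable.
- user_agent: declared NOT NULL → not nullable.

email, slug, ip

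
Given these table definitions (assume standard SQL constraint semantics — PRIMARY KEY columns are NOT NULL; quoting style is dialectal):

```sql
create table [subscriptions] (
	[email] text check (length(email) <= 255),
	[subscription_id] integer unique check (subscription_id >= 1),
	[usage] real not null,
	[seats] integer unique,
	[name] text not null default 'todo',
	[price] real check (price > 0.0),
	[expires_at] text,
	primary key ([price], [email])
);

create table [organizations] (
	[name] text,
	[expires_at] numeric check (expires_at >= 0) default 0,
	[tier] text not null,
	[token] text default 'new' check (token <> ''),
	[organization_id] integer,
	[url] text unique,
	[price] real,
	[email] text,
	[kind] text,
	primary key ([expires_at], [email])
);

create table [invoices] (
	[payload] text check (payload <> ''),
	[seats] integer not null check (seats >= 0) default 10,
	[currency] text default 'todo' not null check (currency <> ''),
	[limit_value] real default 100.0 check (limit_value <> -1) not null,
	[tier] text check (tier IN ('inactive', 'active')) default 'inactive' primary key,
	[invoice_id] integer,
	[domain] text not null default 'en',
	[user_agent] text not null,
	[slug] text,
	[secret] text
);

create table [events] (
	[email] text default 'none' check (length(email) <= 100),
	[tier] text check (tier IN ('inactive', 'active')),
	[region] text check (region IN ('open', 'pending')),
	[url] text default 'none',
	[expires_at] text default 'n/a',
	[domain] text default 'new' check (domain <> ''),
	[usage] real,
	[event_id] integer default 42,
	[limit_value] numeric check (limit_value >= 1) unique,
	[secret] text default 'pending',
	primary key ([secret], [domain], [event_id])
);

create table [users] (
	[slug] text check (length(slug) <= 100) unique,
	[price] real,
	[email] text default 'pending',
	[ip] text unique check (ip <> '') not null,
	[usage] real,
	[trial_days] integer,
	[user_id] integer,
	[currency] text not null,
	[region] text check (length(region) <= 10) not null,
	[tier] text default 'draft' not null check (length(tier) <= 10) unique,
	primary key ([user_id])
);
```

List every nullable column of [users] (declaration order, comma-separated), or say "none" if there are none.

- slug: CHECK does not forbid NULL (a CHECK constraint passes when its expression is NULL) → nullable.
- price: no NOT NULL constraint applies → nullable.
- email: DEFAULT only fills an omitted column; an explicit NULL is still allowed → nullable.
- ip: declared NOT NULL → not nullable.
- usage: no NOT NULL constraint applies → nullable.
- trial_days: no NOT NULL constraint applies → nullable.
- user_id: part of the PRIMARY KEY, which implies NOT NULL → not nullable.
- currency: declared NOT NULL → not nullable.
- region: declared NOT NULL → not nullable.
- tier: declared NOT NULL → not nullable.

slug, price, email, usage, trial_days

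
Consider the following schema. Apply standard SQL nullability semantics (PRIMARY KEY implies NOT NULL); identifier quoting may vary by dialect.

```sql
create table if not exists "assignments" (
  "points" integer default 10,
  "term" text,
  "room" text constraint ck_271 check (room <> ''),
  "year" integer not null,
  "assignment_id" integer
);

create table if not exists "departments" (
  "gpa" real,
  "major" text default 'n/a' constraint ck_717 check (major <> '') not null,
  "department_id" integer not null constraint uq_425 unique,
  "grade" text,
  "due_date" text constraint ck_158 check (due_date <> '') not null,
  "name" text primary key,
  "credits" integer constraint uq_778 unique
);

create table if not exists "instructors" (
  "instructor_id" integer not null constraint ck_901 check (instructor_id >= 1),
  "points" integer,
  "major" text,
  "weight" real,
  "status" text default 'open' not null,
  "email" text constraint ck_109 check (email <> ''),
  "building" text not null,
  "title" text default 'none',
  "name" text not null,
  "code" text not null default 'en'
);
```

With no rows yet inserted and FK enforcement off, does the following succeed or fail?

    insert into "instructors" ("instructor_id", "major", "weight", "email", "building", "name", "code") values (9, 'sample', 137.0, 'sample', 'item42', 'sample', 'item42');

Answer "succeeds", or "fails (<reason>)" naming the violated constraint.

succeeds

NOT NULL columns: building is supplied; code is supplied; instructor_id is supplied; name is supplied; status defaults to 'open'.
CHECK constraints: 9 satisfies (instructor_id >= 1); 'sample' satisfies (email <> '').
No constraint is violated.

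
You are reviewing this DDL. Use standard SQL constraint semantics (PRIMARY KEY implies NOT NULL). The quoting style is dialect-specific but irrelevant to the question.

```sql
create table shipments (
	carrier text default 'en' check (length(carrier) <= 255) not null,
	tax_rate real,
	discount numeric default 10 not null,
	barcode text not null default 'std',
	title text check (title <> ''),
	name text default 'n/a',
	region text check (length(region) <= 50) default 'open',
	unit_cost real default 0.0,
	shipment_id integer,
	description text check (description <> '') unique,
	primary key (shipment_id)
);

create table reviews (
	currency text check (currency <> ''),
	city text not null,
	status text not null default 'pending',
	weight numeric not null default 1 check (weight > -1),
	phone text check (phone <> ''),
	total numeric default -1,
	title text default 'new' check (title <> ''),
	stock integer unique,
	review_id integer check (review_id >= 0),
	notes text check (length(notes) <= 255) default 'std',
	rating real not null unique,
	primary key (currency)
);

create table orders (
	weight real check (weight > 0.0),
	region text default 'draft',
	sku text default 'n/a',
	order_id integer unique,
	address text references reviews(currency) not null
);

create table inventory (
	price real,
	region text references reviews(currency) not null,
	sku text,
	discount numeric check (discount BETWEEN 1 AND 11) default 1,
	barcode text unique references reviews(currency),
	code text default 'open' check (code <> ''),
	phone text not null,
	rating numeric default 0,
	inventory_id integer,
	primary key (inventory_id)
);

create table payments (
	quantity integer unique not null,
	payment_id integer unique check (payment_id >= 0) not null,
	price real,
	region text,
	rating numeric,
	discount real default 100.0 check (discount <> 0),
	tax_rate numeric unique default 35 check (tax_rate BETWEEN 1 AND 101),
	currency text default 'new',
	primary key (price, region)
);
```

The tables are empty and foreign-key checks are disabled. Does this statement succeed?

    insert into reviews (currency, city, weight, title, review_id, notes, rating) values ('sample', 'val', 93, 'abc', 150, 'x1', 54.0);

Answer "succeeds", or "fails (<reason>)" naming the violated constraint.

NOT NULL columns: city is supplied; currency is supplied; rating is supplied; status defaults to 'pending'; weight is supplied.
CHECK constraints: 'sample' satisfies (currency <> ''); 93 satisfies (weight > -1); 'abc' satisfies (title <> ''); 150 satisfies (review_id >= 0); 'x1' satisfies (length(notes) <= 255).
No constraint is violated.

succeeds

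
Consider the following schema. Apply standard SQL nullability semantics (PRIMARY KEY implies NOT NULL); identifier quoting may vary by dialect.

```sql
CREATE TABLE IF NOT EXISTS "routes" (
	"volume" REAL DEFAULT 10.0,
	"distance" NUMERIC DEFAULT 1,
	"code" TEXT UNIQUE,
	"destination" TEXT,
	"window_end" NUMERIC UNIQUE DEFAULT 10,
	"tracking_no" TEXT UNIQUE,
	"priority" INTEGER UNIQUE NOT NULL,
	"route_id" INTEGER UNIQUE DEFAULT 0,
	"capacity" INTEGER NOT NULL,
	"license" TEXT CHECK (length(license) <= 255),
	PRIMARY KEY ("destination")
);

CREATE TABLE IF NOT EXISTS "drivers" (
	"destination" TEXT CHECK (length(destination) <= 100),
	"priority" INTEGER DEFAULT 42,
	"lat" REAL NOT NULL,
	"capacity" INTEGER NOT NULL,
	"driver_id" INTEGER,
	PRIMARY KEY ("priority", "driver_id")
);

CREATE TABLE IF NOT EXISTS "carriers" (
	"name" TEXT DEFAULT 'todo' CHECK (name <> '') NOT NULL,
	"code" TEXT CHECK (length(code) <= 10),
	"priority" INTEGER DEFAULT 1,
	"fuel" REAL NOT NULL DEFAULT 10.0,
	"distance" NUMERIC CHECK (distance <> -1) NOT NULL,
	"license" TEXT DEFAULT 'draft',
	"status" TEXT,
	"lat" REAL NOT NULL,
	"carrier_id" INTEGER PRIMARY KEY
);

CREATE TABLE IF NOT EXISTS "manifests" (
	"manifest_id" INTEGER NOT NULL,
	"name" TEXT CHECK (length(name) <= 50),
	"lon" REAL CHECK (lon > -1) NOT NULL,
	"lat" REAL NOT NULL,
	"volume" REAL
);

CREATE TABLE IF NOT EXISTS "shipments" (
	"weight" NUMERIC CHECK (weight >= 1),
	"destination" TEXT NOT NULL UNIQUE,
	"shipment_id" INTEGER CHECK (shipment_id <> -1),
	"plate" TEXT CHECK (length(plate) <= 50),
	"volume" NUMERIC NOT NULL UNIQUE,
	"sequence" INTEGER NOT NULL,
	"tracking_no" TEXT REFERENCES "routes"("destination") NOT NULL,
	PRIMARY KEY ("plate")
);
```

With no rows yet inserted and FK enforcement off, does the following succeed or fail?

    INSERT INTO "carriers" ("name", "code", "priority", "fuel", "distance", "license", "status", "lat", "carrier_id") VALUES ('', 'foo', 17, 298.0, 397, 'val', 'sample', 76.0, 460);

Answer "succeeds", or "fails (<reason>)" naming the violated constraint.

fails (CHECK on name)

The value '' for name violates CHECK (name <> '').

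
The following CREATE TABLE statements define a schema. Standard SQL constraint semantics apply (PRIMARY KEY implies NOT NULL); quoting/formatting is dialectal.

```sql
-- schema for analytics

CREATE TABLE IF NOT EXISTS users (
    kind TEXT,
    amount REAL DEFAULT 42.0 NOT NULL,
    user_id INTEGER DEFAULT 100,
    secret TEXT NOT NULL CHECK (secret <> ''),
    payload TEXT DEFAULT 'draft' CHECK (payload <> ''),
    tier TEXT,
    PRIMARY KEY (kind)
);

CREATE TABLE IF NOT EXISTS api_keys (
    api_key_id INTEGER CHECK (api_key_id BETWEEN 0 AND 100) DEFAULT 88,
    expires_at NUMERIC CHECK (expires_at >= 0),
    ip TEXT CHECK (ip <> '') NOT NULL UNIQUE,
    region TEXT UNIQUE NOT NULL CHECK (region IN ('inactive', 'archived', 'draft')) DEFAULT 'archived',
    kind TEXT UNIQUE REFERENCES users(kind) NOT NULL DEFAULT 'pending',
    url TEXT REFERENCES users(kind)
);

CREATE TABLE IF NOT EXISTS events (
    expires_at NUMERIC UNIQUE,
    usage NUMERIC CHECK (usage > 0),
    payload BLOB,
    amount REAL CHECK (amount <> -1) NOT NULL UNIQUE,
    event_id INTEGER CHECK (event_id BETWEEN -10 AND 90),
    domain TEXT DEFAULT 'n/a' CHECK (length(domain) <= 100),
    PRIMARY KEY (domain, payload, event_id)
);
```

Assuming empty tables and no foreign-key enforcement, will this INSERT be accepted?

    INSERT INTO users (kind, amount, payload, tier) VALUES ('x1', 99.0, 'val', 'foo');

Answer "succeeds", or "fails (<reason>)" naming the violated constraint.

secret is omitted from the column list and has no DEFAULT, so it would receive NULL.
But secret is declared NOT NULL.

fails (NOT NULL on secret)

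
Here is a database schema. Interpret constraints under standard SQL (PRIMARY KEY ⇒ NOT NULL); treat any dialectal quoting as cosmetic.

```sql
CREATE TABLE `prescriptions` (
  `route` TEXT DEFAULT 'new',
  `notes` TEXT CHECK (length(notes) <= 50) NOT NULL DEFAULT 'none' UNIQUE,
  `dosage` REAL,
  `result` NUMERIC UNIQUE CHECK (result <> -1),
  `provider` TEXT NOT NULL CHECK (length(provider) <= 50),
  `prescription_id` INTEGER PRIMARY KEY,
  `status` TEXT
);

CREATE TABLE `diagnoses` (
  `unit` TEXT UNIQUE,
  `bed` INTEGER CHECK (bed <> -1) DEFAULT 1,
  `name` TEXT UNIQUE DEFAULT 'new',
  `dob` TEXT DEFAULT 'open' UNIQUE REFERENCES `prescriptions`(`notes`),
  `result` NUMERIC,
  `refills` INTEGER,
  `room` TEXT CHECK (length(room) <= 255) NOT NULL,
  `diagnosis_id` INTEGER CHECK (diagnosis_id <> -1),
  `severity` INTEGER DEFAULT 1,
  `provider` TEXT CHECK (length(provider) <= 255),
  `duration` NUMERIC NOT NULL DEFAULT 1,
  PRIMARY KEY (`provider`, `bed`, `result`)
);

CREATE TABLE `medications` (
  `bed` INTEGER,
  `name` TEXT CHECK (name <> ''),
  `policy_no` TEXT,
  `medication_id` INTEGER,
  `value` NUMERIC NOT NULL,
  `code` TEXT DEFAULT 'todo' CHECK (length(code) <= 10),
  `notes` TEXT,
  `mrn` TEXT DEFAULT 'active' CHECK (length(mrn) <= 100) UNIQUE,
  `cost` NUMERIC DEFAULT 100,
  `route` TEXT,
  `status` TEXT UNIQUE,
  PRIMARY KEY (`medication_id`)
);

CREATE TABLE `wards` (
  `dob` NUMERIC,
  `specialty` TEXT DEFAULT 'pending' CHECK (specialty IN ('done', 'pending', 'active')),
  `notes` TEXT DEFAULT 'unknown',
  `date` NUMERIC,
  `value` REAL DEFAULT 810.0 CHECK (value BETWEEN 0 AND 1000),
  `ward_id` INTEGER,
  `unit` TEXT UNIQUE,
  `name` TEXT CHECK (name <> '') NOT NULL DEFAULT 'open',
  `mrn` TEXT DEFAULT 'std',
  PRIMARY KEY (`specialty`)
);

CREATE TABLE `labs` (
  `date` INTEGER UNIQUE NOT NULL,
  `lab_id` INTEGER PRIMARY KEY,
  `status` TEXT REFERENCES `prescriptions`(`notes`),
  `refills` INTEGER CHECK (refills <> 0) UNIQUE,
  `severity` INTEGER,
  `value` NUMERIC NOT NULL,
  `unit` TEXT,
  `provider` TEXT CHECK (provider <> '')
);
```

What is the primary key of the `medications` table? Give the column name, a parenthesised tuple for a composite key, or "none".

medication_id is declared PRIMARY KEY as a table-level PRIMARY KEY clause.

medication_id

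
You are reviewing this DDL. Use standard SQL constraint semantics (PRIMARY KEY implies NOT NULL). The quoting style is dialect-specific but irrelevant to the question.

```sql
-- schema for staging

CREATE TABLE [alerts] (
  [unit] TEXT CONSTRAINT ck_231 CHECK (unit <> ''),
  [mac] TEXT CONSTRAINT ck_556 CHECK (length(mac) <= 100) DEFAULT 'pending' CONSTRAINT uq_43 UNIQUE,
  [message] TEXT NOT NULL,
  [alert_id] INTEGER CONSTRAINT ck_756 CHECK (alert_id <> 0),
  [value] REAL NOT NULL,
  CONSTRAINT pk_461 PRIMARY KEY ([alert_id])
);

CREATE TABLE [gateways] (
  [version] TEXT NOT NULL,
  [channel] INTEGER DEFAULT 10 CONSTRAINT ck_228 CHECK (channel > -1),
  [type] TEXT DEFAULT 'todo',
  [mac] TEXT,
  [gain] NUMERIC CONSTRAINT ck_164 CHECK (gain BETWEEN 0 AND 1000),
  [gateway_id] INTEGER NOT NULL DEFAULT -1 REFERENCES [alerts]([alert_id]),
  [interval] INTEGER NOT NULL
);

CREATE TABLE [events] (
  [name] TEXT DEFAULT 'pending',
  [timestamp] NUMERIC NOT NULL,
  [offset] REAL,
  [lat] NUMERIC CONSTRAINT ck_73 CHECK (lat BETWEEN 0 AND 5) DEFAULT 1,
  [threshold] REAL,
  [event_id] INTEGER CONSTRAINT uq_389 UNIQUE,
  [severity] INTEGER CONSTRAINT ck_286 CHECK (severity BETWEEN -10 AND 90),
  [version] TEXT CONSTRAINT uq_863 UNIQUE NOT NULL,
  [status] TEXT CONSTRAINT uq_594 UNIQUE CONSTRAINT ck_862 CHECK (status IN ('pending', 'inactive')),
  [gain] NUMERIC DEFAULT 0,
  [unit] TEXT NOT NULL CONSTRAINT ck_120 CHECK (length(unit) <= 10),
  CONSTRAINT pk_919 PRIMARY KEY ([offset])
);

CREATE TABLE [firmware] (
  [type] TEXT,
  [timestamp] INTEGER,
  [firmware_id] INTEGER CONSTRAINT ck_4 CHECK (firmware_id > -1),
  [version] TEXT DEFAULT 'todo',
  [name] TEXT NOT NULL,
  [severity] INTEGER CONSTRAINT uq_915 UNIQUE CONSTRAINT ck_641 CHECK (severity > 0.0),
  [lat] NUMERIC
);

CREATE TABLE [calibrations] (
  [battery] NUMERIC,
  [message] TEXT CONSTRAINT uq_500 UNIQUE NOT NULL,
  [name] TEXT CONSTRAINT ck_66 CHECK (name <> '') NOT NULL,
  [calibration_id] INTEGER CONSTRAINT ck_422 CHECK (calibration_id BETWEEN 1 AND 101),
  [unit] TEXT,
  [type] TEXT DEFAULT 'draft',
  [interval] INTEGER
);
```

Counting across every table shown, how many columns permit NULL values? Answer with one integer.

alerts: 2 nullable (unit, mac — PK (alert_id) and explicit NOT NULL columns excluded).
gateways: 4 nullable (channel, type, mac, gain — PK none and explicit NOT NULL columns excluded).
events: 7 nullable (name, lat, threshold, event_id, severity, status, gain — PK (offset) and explicit NOT NULL columns excluded).
firmware: 6 nullable (type, timestamp, firmware_id, version, severity, lat — PK none and explicit NOT NULL columns excluded).
calibrations: 5 nullable (battery, calibration_id, unit, type, interval — PK none and explicit NOT NULL columns excluded).
Total: 2 + 4 + 7 + 6 + 5 = 24.

24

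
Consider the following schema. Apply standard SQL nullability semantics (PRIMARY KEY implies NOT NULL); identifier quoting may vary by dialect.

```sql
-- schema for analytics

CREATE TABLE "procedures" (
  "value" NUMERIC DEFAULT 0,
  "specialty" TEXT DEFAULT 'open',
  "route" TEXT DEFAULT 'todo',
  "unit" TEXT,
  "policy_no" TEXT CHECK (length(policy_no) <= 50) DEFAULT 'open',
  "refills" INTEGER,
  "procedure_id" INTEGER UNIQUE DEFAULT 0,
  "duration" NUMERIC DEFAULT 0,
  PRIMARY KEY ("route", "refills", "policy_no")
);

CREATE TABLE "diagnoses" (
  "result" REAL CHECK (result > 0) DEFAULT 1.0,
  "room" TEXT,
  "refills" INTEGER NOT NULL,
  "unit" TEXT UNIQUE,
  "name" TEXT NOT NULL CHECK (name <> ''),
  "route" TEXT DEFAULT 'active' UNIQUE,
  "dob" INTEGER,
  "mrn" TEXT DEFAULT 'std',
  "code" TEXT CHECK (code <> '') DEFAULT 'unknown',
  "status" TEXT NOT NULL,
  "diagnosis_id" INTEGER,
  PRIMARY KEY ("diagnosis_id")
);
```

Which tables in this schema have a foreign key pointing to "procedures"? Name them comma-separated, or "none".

none

No REFERENCES clause anywhere in the schema names procedures.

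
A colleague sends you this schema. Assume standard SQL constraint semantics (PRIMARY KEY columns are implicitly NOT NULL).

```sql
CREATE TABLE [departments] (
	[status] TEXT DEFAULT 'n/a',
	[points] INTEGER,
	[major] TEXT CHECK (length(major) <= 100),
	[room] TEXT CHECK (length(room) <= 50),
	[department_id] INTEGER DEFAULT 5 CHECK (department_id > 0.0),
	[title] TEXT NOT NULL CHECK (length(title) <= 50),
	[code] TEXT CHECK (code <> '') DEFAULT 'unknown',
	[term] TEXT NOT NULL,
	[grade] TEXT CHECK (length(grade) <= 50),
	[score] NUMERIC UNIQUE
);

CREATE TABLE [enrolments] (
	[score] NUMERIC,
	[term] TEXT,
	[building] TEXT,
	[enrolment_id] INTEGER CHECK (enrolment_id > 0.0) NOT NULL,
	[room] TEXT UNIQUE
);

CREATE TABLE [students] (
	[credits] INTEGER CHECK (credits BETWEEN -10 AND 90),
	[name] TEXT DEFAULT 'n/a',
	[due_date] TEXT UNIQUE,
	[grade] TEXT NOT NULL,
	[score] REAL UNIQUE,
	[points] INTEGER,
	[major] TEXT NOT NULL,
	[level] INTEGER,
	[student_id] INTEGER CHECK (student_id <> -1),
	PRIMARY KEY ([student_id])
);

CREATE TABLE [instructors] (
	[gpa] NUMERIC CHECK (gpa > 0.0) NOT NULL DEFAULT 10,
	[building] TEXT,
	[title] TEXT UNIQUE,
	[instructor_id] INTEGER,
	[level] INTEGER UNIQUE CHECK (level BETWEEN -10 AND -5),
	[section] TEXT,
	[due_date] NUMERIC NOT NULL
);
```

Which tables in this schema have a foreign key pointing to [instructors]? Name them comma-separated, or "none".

none

No REFERENCES clause anywhere in the schema names instructors.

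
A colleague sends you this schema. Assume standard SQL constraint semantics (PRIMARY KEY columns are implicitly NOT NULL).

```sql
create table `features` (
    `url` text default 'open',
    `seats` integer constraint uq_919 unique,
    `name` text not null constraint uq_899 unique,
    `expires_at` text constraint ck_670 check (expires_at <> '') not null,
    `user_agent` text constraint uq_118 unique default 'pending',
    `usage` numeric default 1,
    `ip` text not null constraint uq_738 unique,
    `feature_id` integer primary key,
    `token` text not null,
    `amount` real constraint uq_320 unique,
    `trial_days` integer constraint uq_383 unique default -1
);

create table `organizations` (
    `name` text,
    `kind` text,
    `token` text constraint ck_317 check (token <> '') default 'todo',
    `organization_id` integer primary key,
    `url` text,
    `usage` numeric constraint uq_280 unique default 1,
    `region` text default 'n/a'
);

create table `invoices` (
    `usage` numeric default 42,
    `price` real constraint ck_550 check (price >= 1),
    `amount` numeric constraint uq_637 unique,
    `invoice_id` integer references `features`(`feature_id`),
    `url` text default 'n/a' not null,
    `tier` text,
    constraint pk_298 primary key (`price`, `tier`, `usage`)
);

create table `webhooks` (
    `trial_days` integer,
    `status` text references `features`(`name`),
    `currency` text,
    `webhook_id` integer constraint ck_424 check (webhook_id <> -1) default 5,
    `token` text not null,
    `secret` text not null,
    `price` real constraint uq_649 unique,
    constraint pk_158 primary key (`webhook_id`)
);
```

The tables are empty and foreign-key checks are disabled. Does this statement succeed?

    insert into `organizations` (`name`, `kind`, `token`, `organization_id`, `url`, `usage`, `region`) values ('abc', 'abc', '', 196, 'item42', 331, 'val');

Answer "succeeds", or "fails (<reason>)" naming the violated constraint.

fails (CHECK on token)

The value '' for token violates CHECK (token <> '').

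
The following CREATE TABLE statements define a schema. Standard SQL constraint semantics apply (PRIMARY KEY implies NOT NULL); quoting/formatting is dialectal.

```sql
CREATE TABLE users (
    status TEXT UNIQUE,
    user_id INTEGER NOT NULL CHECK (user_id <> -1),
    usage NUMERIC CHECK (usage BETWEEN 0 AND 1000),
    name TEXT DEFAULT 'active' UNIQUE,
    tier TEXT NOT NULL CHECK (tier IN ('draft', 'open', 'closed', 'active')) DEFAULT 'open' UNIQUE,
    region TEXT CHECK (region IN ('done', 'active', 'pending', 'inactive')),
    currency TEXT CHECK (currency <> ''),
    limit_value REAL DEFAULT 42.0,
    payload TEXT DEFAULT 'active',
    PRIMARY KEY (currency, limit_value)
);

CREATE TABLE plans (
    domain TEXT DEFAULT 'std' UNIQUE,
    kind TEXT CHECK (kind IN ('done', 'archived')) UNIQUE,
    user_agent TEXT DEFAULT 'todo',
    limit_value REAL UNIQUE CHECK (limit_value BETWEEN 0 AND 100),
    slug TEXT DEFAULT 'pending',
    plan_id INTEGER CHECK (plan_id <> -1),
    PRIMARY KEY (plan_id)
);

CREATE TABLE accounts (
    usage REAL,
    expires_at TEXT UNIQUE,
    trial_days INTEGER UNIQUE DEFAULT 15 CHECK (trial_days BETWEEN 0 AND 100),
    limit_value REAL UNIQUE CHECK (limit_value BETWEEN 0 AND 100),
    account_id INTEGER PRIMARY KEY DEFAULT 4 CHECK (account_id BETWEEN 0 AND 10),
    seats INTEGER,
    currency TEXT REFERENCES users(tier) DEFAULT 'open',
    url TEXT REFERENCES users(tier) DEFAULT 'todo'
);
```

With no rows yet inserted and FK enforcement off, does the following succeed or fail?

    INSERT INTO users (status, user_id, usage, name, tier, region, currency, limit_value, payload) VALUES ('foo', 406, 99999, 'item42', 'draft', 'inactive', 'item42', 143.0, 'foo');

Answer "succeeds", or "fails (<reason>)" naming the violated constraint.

fails (CHECK on usage)

The value 99999 for usage violates CHECK (usage BETWEEN 0 AND 1000).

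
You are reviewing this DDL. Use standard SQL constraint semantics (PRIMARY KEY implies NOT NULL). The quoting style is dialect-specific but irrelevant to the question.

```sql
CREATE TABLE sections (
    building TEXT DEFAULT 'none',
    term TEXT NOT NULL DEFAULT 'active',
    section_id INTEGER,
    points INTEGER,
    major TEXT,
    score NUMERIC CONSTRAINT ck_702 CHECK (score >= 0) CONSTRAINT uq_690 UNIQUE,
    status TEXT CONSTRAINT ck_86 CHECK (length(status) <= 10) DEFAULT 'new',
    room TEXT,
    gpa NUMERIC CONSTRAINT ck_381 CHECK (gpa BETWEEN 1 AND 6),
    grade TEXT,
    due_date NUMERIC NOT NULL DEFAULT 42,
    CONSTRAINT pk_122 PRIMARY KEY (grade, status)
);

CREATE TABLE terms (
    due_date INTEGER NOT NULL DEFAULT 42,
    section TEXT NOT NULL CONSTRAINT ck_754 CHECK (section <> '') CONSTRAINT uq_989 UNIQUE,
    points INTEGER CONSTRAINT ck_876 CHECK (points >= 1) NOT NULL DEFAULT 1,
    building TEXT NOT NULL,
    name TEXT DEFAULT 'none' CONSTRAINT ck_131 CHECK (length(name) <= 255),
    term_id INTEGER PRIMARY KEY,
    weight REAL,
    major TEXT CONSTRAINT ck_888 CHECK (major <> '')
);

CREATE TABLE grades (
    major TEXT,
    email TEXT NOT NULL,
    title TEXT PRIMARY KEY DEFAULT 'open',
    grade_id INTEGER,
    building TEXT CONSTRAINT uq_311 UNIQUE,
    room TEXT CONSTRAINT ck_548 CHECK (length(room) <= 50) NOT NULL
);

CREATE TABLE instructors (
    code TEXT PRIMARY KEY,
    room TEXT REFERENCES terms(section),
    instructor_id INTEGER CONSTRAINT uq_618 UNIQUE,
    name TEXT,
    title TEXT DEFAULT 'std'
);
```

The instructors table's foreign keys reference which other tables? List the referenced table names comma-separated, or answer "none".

terms

- room REFERENCES terms(section).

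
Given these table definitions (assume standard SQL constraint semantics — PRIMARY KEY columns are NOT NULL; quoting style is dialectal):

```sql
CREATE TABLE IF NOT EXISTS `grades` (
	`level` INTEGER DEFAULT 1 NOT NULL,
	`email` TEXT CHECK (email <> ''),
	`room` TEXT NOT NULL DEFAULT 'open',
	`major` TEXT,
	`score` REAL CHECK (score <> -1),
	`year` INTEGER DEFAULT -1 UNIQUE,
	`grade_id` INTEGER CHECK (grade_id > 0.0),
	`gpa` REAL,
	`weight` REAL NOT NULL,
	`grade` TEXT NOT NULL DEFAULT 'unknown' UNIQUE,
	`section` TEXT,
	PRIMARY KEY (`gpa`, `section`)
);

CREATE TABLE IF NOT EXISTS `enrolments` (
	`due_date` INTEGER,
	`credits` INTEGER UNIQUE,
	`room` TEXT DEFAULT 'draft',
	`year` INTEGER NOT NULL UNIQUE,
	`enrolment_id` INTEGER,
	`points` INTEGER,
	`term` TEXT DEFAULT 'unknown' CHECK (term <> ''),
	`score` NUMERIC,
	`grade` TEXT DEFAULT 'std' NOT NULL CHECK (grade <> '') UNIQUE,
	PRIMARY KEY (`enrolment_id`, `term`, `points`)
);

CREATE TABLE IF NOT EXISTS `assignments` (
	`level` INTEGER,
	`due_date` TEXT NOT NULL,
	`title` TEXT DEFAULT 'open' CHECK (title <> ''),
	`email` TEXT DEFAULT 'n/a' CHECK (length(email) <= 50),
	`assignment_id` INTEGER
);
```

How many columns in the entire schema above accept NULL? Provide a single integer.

13

grades: 5 nullable (email, major, score, year, grade_id — PK (gpa, section) and explicit NOT NULL columns excluded).
enrolments: 4 nullable (due_date, credits, room, score — PK (enrolment_id, term, points) and explicit NOT NULL columns excluded).
assignments: 4 nullable (level, title, email, assignment_id — PK none and explicit NOT NULL columns excluded).
Total: 5 + 4 + 4 = 13.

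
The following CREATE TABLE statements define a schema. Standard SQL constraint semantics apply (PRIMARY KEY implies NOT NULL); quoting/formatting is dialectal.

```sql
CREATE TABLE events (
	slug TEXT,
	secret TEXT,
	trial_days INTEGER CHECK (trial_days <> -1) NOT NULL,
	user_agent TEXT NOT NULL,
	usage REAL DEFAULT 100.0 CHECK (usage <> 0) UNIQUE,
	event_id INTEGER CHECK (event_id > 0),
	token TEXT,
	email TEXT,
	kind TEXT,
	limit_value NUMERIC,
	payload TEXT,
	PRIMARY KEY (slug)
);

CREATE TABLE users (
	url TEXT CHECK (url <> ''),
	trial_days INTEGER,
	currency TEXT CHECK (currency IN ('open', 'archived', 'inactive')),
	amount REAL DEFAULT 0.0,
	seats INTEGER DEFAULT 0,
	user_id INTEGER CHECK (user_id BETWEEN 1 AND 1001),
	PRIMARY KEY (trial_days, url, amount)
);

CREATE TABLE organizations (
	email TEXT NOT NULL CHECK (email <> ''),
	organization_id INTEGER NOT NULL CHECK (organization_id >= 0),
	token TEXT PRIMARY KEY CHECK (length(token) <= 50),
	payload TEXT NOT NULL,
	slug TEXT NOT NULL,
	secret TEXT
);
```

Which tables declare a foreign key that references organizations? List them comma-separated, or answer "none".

none

No REFERENCES clause anywhere in the schema names organizations.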